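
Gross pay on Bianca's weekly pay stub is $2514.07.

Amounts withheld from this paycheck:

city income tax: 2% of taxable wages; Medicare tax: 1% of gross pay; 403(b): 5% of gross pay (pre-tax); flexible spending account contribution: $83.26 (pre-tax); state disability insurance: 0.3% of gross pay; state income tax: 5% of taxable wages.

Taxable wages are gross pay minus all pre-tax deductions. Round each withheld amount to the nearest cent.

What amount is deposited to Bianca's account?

Flexible spending account contribution: $83.26
403(b): $2514.07 × 0.05 = $125.70
Pre-tax total = $83.26 + $125.70 = $208.96
Taxable wages = $2514.07 − $208.96 = $2305.11
State income tax: $2305.11 × 0.05 = $115.26
City income tax: $2305.11 × 0.02 = $46.10
State disability insurance: $2514.07 × 0.003 = $7.54
Medicare tax: $2514.07 × 0.01 = $25.14
Total deductions = $83.26 + $125.70 + $115.26 + $46.10 + $7.54 + $25.14 = $403.00
Net pay = $2514.07 − $403.00 = $2111.07

$2111.07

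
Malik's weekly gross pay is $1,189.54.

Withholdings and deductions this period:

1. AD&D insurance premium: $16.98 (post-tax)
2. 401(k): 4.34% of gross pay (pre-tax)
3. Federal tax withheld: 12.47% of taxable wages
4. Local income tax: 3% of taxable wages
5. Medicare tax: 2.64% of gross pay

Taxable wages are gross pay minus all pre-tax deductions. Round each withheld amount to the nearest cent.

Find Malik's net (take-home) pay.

$913.49

401(k): $1,189.54 × 0.0434 = $51.63
Taxable wages = $1,189.54 − $51.63 = $1,137.91
Federal tax withheld: $1,137.91 × 0.1247 = $141.90
Local income tax: $1,137.91 × 0.03 = $34.14
Medicare tax: $1,189.54 × 0.0264 = $31.40
AD&D insurance premium: $16.98
Total deductions = $51.63 + $141.90 + $34.14 + $31.40 + $16.98 = $276.05
Net pay = $1,189.54 − $276.05 = $913.49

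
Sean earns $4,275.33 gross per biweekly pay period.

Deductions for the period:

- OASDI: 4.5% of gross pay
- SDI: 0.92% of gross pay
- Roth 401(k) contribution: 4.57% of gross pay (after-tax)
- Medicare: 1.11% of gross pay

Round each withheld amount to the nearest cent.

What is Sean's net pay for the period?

SDI: $4,275.33 × 0.0092 = $39.33
OASDI: $4,275.33 × 0.045 = $192.39
Medicare: $4,275.33 × 0.0111 = $47.46
Roth 401(k) contribution: $4,275.33 × 0.0457 = $195.38
Total deductions = $39.33 + $192.39 + $47.46 + $195.38 = $474.56
Net pay = $4,275.33 − $474.56 = $3,800.77

$3,800.77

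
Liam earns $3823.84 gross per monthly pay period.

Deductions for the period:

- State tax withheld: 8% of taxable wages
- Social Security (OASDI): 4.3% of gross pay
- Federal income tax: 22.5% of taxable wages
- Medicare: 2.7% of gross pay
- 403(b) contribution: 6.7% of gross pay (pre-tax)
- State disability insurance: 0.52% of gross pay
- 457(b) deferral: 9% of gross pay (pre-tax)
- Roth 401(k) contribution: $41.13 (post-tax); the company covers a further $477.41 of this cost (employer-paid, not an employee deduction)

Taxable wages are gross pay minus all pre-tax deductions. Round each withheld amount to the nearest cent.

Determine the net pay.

$1911.64

457(b) deferral: $3823.84 × 0.09 = $344.15
403(b) contribution: $3823.84 × 0.067 = $256.20
Pre-tax total = $344.15 + $256.20 = $600.35
Taxable wages = $3823.84 − $600.35 = $3223.49
Federal income tax: $3223.49 × 0.225 = $725.29
State tax withheld: $3223.49 × 0.08 = $257.88
Social Security (OASDI): $3823.84 × 0.043 = $164.43
Medicare: $3823.84 × 0.027 = $103.24
State disability insurance: $3823.84 × 0.0052 = $19.88
Roth 401(k) contribution: $41.13
(Employer's $477.41 toward Roth 401(k) contribution is not withheld from the employee.)
Total deductions = $344.15 + $256.20 + $725.29 + $257.88 + $164.43 + $103.24 + $19.88 + $41.13 = $1912.20
Net pay = $3823.84 − $1912.20 = $1911.64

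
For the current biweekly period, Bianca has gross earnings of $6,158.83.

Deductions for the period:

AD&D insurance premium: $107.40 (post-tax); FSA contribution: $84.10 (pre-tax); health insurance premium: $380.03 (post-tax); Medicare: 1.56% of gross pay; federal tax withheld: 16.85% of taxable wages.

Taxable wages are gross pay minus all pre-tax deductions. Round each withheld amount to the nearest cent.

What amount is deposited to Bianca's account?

FSA contribution: $84.10
Taxable wages = $6,158.83 − $84.10 = $6,074.73
Federal tax withheld: $6,074.73 × 0.1685 = $1,023.59
Medicare: $6,158.83 × 0.0156 = $96.08
Health insurance premium: $380.03
AD&D insurance premium: $107.40
Total deductions = $84.10 + $1,023.59 + $96.08 + $380.03 + $107.40 = $1,691.20
Net pay = $6,158.83 − $1,691.20 = $4,467.63

$4,467.63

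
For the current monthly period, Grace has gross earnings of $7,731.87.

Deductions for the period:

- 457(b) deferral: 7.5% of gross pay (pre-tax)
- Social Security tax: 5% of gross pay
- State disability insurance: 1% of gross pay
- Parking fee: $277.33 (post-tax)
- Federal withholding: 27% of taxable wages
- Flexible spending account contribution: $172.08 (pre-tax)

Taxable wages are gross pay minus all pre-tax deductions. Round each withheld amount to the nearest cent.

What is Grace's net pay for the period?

$4,354.09

457(b) deferral: $7,731.87 × 0.075 = $579.89
Flexible spending account contribution: $172.08
Pre-tax total = $579.89 + $172.08 = $751.97
Taxable wages = $7,731.87 − $751.97 = $6,979.90
Federal withholding: $6,979.90 × 0.27 = $1,884.57
State disability insurance: $7,731.87 × 0.01 = $77.32
Social Security tax: $7,731.87 × 0.05 = $386.59
Parking fee: $277.33
Total deductions = $579.89 + $172.08 + $1,884.57 + $77.32 + $386.59 + $277.33 = $3,377.78
Net pay = $7,731.87 − $3,377.78 = $4,354.09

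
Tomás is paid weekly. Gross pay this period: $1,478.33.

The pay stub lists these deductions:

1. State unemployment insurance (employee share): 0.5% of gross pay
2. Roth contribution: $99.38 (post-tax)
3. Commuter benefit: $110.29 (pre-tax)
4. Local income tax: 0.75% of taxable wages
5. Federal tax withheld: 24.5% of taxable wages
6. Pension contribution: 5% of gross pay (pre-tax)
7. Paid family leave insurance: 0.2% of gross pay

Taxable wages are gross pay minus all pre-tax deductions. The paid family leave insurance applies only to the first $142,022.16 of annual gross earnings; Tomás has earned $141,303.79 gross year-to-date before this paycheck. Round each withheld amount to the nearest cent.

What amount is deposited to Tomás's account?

Commuter benefit: $110.29
Pension contribution: $1,478.33 × 0.05 = $73.92
Pre-tax total = $110.29 + $73.92 = $184.21
Taxable wages = $1,478.33 − $184.21 = $1,294.12
Local income tax: $1,294.12 × 0.0075 = $9.71
Federal tax withheld: $1,294.12 × 0.245 = $317.06
Paid family leave insurance: only $142,022.16 − $141,303.79 = $718.37 of this check is subject → $718.37 × 0.002 = $1.44
State unemployment insurance (employee share): $1,478.33 × 0.005 = $7.39
Roth contribution: $99.38
Total deductions = $110.29 + $73.92 + $9.71 + $317.06 + $1.44 + $7.39 + $99.38 = $619.19
Net pay = $1,478.33 − $619.19 = $859.14

$859.14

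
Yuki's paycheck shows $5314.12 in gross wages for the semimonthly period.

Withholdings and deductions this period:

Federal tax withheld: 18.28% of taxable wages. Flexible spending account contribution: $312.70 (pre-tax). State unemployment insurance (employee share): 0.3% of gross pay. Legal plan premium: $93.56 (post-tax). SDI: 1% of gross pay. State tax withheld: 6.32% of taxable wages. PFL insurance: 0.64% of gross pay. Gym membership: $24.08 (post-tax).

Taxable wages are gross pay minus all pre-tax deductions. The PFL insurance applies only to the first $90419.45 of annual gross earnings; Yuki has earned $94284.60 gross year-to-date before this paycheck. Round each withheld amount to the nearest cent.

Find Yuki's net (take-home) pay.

$3584.35

Flexible spending account contribution: $312.70
Taxable wages = $5314.12 − $312.70 = $5001.42
State tax withheld: $5001.42 × 0.0632 = $316.09
Federal tax withheld: $5001.42 × 0.1828 = $914.26
State unemployment insurance (employee share): $5314.12 × 0.003 = $15.94
PFL insurance: annual cap $90419.45 already reached (YTD $94284.60), so $0.00
SDI: $5314.12 × 0.01 = $53.14
Gym membership: $24.08
Legal plan premium: $93.56
Total deductions = $312.70 + $316.09 + $914.26 + $15.94 + $0.00 + $53.14 + $24.08 + $93.56 = $1729.77
Net pay = $5314.12 − $1729.77 = $3584.35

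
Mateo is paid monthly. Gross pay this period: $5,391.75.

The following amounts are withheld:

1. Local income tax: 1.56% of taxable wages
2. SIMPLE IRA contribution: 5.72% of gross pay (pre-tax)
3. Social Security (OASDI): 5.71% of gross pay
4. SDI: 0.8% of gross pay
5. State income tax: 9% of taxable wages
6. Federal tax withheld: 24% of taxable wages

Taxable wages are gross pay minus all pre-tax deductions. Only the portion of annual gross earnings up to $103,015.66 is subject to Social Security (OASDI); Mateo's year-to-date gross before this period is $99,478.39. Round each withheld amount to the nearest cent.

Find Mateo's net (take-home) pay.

$3,081.43

SIMPLE IRA contribution: $5,391.75 × 0.0572 = $308.41
Taxable wages = $5,391.75 − $308.41 = $5,083.34
Local income tax: $5,083.34 × 0.0156 = $79.30
State income tax: $5,083.34 × 0.09 = $457.50
Federal tax withheld: $5,083.34 × 0.24 = $1,220.00
Social Security (OASDI): only $103,015.66 − $99,478.39 = $3,537.27 of this check is subject → $3,537.27 × 0.0571 = $201.98
SDI: $5,391.75 × 0.008 = $43.13
Total deductions = $308.41 + $79.30 + $457.50 + $1,220.00 + $201.98 + $43.13 = $2,310.32
Net pay = $5,391.75 − $2,310.32 = $3,081.43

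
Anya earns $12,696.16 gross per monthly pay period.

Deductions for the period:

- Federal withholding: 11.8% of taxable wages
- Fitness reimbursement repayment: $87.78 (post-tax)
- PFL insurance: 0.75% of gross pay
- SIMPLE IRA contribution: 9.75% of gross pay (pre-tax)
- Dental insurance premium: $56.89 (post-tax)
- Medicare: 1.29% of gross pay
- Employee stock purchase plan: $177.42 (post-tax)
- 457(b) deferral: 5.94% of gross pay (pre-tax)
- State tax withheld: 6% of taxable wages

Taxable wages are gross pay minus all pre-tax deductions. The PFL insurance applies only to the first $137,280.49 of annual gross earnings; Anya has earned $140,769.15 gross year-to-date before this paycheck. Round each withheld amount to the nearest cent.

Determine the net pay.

SIMPLE IRA contribution: $12,696.16 × 0.0975 = $1,237.88
457(b) deferral: $12,696.16 × 0.0594 = $754.15
Pre-tax total = $1,237.88 + $754.15 = $1,992.03
Taxable wages = $12,696.16 − $1,992.03 = $10,704.13
State tax withheld: $10,704.13 × 0.06 = $642.25
Federal withholding: $10,704.13 × 0.118 = $1,263.09
PFL insurance: annual cap $137,280.49 already reached (YTD $140,769.15), so $0.00
Medicare: $12,696.16 × 0.0129 = $163.78
Employee stock purchase plan: $177.42
Fitness reimbursement repayment: $87.78
Dental insurance premium: $56.89
Total deductions = $1,237.88 + $754.15 + $642.25 + $1,263.09 + $0.00 + $163.78 + $177.42 + $87.78 + $56.89 = $4,383.24
Net pay = $12,696.16 − $4,383.24 = $8,312.92

$8,312.92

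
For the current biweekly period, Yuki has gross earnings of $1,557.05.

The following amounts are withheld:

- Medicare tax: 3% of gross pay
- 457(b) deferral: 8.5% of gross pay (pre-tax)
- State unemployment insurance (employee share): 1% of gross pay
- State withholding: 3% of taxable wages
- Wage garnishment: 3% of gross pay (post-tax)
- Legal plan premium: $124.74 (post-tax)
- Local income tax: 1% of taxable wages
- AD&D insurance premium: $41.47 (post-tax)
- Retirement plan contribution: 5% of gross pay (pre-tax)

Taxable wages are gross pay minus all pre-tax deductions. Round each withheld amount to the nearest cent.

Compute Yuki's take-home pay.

$1,017.77

Retirement plan contribution: $1,557.05 × 0.05 = $77.85
457(b) deferral: $1,557.05 × 0.085 = $132.35
Pre-tax total = $77.85 + $132.35 = $210.20
Taxable wages = $1,557.05 − $210.20 = $1,346.85
State withholding: $1,346.85 × 0.03 = $40.41
Local income tax: $1,346.85 × 0.01 = $13.47
State unemployment insurance (employee share): $1,557.05 × 0.01 = $15.57
Medicare tax: $1,557.05 × 0.03 = $46.71
AD&D insurance premium: $41.47
Legal plan premium: $124.74
Wage garnishment: $1,557.05 × 0.03 = $46.71
Total deductions = $77.85 + $132.35 + $40.41 + $13.47 + $15.57 + $46.71 + $41.47 + $124.74 + $46.71 = $539.28
Net pay = $1,557.05 − $539.28 = $1,017.77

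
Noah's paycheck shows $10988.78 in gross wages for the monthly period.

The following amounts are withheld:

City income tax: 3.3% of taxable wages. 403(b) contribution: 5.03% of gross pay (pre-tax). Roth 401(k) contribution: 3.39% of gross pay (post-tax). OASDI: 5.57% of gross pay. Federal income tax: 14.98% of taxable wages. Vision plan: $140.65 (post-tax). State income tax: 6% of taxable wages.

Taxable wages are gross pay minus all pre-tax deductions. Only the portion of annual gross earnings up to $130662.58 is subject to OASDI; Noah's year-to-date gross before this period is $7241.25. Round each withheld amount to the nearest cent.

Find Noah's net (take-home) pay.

$6776.92

403(b) contribution: $10988.78 × 0.0503 = $552.74
Taxable wages = $10988.78 − $552.74 = $10436.04
City income tax: $10436.04 × 0.033 = $344.39
Federal income tax: $10436.04 × 0.1498 = $1563.32
State income tax: $10436.04 × 0.06 = $626.16
OASDI: cap not yet reached, full $10988.78 is subject → $10988.78 × 0.0557 = $612.08
Roth 401(k) contribution: $10988.78 × 0.0339 = $372.52
Vision plan: $140.65
Total deductions = $552.74 + $344.39 + $1563.32 + $626.16 + $612.08 + $372.52 + $140.65 = $4211.86
Net pay = $10988.78 − $4211.86 = $6776.92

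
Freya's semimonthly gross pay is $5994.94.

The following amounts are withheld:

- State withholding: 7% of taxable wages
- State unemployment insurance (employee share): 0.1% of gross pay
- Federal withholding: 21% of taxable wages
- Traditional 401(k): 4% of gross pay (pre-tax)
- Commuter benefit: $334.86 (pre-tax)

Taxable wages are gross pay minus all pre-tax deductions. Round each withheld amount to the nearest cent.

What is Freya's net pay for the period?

$3896.61

Commuter benefit: $334.86
Traditional 401(k): $5994.94 × 0.04 = $239.80
Pre-tax total = $334.86 + $239.80 = $574.66
Taxable wages = $5994.94 − $574.66 = $5420.28
Federal withholding: $5420.28 × 0.21 = $1138.26
State withholding: $5420.28 × 0.07 = $379.42
State unemployment insurance (employee share): $5994.94 × 0.001 = $5.99
Total deductions = $334.86 + $239.80 + $1138.26 + $379.42 + $5.99 = $2098.33
Net pay = $5994.94 − $2098.33 = $3896.61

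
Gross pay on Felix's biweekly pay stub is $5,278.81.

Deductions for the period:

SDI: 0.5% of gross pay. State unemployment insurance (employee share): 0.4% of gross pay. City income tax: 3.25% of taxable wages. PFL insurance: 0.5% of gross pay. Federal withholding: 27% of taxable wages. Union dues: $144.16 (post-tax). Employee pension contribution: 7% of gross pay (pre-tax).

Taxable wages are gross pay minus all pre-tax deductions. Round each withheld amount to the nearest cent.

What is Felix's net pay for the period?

$3,206.17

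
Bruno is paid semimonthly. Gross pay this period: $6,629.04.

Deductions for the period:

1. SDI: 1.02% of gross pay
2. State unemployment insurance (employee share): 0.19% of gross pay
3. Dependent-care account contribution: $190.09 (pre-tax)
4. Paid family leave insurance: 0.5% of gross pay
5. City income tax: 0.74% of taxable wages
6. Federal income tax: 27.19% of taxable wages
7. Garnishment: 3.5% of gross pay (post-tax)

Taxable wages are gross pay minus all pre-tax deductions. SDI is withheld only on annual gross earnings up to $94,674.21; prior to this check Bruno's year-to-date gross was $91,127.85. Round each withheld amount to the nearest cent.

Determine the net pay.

Dependent-care account contribution: $190.09
Taxable wages = $6,629.04 − $190.09 = $6,438.95
City income tax: $6,438.95 × 0.0074 = $47.65
Federal income tax: $6,438.95 × 0.2719 = $1,750.75
Paid family leave insurance: $6,629.04 × 0.005 = $33.15
SDI: only $94,674.21 − $91,127.85 = $3,546.36 of this check is subject → $3,546.36 × 0.0102 = $36.17
State unemployment insurance (employee share): $6,629.04 × 0.0019 = $12.60
Garnishment: $6,629.04 × 0.035 = $232.02
Total deductions = $190.09 + $47.65 + $1,750.75 + $33.15 + $36.17 + $12.60 + $232.02 = $2,302.43
Net pay = $6,629.04 − $2,302.43 = $4,326.61

$4,326.61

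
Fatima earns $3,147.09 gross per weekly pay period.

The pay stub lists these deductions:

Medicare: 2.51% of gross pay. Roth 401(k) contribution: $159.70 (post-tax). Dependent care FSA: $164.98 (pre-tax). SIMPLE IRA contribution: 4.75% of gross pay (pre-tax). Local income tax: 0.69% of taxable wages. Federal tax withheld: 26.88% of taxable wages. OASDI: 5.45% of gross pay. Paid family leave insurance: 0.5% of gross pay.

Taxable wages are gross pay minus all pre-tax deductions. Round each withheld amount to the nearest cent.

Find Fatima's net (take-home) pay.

$1,625.71

SIMPLE IRA contribution: $3,147.09 × 0.0475 = $149.49
Dependent care FSA: $164.98
Pre-tax total = $149.49 + $164.98 = $314.47
Taxable wages = $3,147.09 − $314.47 = $2,832.62
Local income tax: $2,832.62 × 0.0069 = $19.55
Federal tax withheld: $2,832.62 × 0.2688 = $761.41
Medicare: $3,147.09 × 0.0251 = $78.99
OASDI: $3,147.09 × 0.0545 = $171.52
Paid family leave insurance: $3,147.09 × 0.005 = $15.74
Roth 401(k) contribution: $159.70
Total deductions = $149.49 + $164.98 + $19.55 + $761.41 + $78.99 + $171.52 + $15.74 + $159.70 = $1,521.38
Net pay = $3,147.09 − $1,521.38 = $1,625.71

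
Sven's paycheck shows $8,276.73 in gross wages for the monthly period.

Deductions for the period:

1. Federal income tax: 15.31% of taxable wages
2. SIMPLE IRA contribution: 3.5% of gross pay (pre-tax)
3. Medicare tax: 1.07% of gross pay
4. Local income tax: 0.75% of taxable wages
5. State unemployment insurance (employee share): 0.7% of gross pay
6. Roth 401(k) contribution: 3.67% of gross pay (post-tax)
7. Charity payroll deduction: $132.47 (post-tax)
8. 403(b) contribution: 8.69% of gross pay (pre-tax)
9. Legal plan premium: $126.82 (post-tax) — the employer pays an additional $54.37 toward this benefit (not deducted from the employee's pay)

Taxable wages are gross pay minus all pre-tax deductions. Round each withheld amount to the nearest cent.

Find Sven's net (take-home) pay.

SIMPLE IRA contribution: $8,276.73 × 0.035 = $289.69
403(b) contribution: $8,276.73 × 0.0869 = $719.25
Pre-tax total = $289.69 + $719.25 = $1,008.94
Taxable wages = $8,276.73 − $1,008.94 = $7,267.79
Federal income tax: $7,267.79 × 0.1531 = $1,112.70
Local income tax: $7,267.79 × 0.0075 = $54.51
State unemployment insurance (employee share): $8,276.73 × 0.007 = $57.94
Medicare tax: $8,276.73 × 0.0107 = $88.56
Legal plan premium: $126.82
Charity payroll deduction: $132.47
Roth 401(k) contribution: $8,276.73 × 0.0367 = $303.76
(Employer's $54.37 toward legal plan premium is not withheld from the employee.)
Total deductions = $289.69 + $719.25 + $1,112.70 + $54.51 + $57.94 + $88.56 + $126.82 + $132.47 + $303.76 = $2,885.70
Net pay = $8,276.73 − $2,885.70 = $5,391.03

$5,391.03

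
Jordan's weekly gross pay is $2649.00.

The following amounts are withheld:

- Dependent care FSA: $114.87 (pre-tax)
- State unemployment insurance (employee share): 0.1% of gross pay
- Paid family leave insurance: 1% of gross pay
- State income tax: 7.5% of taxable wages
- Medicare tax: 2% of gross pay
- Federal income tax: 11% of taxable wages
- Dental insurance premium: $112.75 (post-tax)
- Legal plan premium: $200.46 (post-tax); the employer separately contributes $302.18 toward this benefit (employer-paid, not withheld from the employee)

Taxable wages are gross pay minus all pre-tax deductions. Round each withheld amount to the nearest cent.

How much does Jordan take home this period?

$1669.99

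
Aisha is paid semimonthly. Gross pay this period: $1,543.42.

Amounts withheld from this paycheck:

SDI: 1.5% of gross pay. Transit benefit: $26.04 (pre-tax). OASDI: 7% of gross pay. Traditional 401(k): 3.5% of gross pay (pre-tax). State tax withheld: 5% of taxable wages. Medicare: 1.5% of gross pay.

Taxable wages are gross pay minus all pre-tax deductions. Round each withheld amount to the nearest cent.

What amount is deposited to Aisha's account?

Traditional 401(k): $1,543.42 × 0.035 = $54.02
Transit benefit: $26.04
Pre-tax total = $54.02 + $26.04 = $80.06
Taxable wages = $1,543.42 − $80.06 = $1,463.36
State tax withheld: $1,463.36 × 0.05 = $73.17
SDI: $1,543.42 × 0.015 = $23.15
Medicare: $1,543.42 × 0.015 = $23.15
OASDI: $1,543.42 × 0.07 = $108.04
Total deductions = $54.02 + $26.04 + $73.17 + $23.15 + $23.15 + $108.04 = $307.57
Net pay = $1,543.42 − $307.57 = $1,235.85

$1,235.85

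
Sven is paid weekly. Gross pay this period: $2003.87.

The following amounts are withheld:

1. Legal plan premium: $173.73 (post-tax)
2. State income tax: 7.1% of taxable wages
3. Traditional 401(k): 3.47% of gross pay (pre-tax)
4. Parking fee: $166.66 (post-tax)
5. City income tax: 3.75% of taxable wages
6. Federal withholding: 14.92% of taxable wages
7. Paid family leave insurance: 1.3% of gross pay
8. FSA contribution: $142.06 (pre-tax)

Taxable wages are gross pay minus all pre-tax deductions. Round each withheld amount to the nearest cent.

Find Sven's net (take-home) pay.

$963.97

FSA contribution: $142.06
Traditional 401(k): $2003.87 × 0.0347 = $69.53
Pre-tax total = $142.06 + $69.53 = $211.59
Taxable wages = $2003.87 − $211.59 = $1792.28
City income tax: $1792.28 × 0.0375 = $67.21
State income tax: $1792.28 × 0.071 = $127.25
Federal withholding: $1792.28 × 0.1492 = $267.41
Paid family leave insurance: $2003.87 × 0.013 = $26.05
Parking fee: $166.66
Legal plan premium: $173.73
Total deductions = $142.06 + $69.53 + $67.21 + $127.25 + $267.41 + $26.05 + $166.66 + $173.73 = $1039.90
Net pay = $2003.87 − $1039.90 = $963.97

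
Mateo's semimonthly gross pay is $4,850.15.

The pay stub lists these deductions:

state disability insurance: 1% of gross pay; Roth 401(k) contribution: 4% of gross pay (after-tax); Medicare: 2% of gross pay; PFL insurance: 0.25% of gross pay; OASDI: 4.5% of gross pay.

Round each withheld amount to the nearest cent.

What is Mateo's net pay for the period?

$4,280.25

PFL insurance: $4,850.15 × 0.0025 = $12.13
State disability insurance: $4,850.15 × 0.01 = $48.50
OASDI: $4,850.15 × 0.045 = $218.26
Medicare: $4,850.15 × 0.02 = $97.00
Roth 401(k) contribution: $4,850.15 × 0.04 = $194.01
Total deductions = $12.13 + $48.50 + $218.26 + $97.00 + $194.01 = $569.90
Net pay = $4,850.15 − $569.90 = $4,280.25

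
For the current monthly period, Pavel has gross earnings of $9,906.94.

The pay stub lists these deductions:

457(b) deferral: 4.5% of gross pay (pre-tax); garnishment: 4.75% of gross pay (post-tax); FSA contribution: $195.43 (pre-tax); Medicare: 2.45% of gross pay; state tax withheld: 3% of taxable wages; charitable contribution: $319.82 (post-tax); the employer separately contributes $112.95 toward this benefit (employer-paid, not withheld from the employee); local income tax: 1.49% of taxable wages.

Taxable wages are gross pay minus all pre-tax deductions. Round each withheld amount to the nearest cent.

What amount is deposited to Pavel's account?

$7,816.55

457(b) deferral: $9,906.94 × 0.045 = $445.81
FSA contribution: $195.43
Pre-tax total = $445.81 + $195.43 = $641.24
Taxable wages = $9,906.94 − $641.24 = $9,265.70
State tax withheld: $9,265.70 × 0.03 = $277.97
Local income tax: $9,265.70 × 0.0149 = $138.06
Medicare: $9,906.94 × 0.0245 = $242.72
Garnishment: $9,906.94 × 0.0475 = $470.58
Charitable contribution: $319.82
(Employer's $112.95 toward charitable contribution is not withheld from the employee.)
Total deductions = $445.81 + $195.43 + $277.97 + $138.06 + $242.72 + $470.58 + $319.82 = $2,090.39
Net pay = $9,906.94 − $2,090.39 = $7,816.55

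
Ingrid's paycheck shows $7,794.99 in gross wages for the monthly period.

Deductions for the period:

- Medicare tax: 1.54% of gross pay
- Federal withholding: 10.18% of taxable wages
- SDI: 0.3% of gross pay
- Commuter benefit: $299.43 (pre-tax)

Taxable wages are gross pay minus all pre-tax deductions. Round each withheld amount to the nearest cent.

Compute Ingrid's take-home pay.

$6,589.09

Commuter benefit: $299.43
Taxable wages = $7,794.99 − $299.43 = $7,495.56
Federal withholding: $7,495.56 × 0.1018 = $763.05
Medicare tax: $7,794.99 × 0.0154 = $120.04
SDI: $7,794.99 × 0.003 = $23.38
Total deductions = $299.43 + $763.05 + $120.04 + $23.38 = $1,205.90
Net pay = $7,794.99 − $1,205.90 = $6,589.09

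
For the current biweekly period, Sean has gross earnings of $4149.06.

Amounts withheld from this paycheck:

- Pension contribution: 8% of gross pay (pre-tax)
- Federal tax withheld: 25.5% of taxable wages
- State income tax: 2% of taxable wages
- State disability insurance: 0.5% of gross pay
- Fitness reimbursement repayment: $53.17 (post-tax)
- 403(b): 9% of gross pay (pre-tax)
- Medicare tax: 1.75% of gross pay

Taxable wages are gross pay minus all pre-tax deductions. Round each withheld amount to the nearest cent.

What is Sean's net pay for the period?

Pension contribution: $4149.06 × 0.08 = $331.92
403(b): $4149.06 × 0.09 = $373.42
Pre-tax total = $331.92 + $373.42 = $705.34
Taxable wages = $4149.06 − $705.34 = $3443.72
Federal tax withheld: $3443.72 × 0.255 = $878.15
State income tax: $3443.72 × 0.02 = $68.87
State disability insurance: $4149.06 × 0.005 = $20.75
Medicare tax: $4149.06 × 0.0175 = $72.61
Fitness reimbursement repayment: $53.17
Total deductions = $331.92 + $373.42 + $878.15 + $68.87 + $20.75 + $72.61 + $53.17 = $1798.89
Net pay = $4149.06 − $1798.89 = $2350.17

$2350.17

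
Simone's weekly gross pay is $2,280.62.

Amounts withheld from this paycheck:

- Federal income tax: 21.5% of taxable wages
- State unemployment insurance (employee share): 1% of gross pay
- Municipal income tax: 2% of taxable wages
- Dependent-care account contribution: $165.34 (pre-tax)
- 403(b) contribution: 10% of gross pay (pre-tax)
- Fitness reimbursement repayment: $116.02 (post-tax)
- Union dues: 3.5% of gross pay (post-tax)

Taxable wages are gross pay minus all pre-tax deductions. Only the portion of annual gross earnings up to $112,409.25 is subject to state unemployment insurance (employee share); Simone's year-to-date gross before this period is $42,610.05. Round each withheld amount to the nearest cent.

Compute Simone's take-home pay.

Dependent-care account contribution: $165.34
403(b) contribution: $2,280.62 × 0.1 = $228.06
Pre-tax total = $165.34 + $228.06 = $393.40
Taxable wages = $2,280.62 − $393.40 = $1,887.22
Federal income tax: $1,887.22 × 0.215 = $405.75
Municipal income tax: $1,887.22 × 0.02 = $37.74
State unemployment insurance (employee share): cap not yet reached, full $2,280.62 is subject → $2,280.62 × 0.01 = $22.81
Fitness reimbursement repayment: $116.02
Union dues: $2,280.62 × 0.035 = $79.82
Total deductions = $165.34 + $228.06 + $405.75 + $37.74 + $22.81 + $116.02 + $79.82 = $1,055.54
Net pay = $2,280.62 − $1,055.54 = $1,225.08

$1,225.08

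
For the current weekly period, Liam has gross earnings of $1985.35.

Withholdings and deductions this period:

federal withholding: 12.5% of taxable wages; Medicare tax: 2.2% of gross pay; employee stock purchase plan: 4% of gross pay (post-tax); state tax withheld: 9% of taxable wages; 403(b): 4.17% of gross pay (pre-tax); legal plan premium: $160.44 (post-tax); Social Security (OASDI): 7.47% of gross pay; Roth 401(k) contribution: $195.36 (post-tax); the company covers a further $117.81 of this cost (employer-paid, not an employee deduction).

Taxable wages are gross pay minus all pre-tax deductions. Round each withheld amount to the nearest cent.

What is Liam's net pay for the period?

403(b): $1985.35 × 0.0417 = $82.79
Taxable wages = $1985.35 − $82.79 = $1902.56
State tax withheld: $1902.56 × 0.09 = $171.23
Federal withholding: $1902.56 × 0.125 = $237.82
Medicare tax: $1985.35 × 0.022 = $43.68
Social Security (OASDI): $1985.35 × 0.0747 = $148.31
Employee stock purchase plan: $1985.35 × 0.04 = $79.41
Legal plan premium: $160.44
Roth 401(k) contribution: $195.36
(Employer's $117.81 toward Roth 401(k) contribution is not withheld from the employee.)
Total deductions = $82.79 + $171.23 + $237.82 + $43.68 + $148.31 + $79.41 + $160.44 + $195.36 = $1119.04
Net pay = $1985.35 − $1119.04 = $866.31

$866.31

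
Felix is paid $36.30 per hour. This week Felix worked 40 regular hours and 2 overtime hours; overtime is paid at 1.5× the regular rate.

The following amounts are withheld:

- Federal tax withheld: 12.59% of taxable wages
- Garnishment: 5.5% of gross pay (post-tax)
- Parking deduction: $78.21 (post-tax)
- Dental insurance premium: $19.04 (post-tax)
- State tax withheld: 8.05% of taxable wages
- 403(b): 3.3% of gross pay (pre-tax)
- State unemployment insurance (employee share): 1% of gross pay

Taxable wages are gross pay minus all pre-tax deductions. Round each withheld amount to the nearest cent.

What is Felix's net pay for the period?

Regular pay: 40 × $36.30 = $1452.00
Overtime pay: 2 × $36.30 × 1.5 = $108.90
Gross pay = $1452.00 + $108.90 = $1560.90
403(b): $1560.90 × 0.033 = $51.51
Taxable wages = $1560.90 − $51.51 = $1509.39
State tax withheld: $1509.39 × 0.0805 = $121.51
Federal tax withheld: $1509.39 × 0.1259 = $190.03
State unemployment insurance (employee share): $1560.90 × 0.01 = $15.61
Dental insurance premium: $19.04
Parking deduction: $78.21
Garnishment: $1560.90 × 0.055 = $85.85
Total deductions = $51.51 + $121.51 + $190.03 + $15.61 + $19.04 + $78.21 + $85.85 = $561.76
Net pay = $1560.90 − $561.76 = $999.14

$999.14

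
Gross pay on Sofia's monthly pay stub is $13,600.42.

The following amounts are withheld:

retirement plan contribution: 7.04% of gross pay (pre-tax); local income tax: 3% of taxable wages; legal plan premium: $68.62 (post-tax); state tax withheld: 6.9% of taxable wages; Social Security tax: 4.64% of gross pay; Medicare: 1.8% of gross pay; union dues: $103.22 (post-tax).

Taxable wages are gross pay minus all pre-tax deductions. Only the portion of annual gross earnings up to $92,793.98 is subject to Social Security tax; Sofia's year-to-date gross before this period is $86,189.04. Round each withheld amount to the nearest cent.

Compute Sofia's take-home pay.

$10,668.18

Retirement plan contribution: $13,600.42 × 0.0704 = $957.47
Taxable wages = $13,600.42 − $957.47 = $12,642.95
Local income tax: $12,642.95 × 0.03 = $379.29
State tax withheld: $12,642.95 × 0.069 = $872.36
Social Security tax: only $92,793.98 − $86,189.04 = $6,604.94 of this check is subject → $6,604.94 × 0.0464 = $306.47
Medicare: $13,600.42 × 0.018 = $244.81
Union dues: $103.22
Legal plan premium: $68.62
Total deductions = $957.47 + $379.29 + $872.36 + $306.47 + $244.81 + $103.22 + $68.62 = $2,932.24
Net pay = $13,600.42 − $2,932.24 = $10,668.18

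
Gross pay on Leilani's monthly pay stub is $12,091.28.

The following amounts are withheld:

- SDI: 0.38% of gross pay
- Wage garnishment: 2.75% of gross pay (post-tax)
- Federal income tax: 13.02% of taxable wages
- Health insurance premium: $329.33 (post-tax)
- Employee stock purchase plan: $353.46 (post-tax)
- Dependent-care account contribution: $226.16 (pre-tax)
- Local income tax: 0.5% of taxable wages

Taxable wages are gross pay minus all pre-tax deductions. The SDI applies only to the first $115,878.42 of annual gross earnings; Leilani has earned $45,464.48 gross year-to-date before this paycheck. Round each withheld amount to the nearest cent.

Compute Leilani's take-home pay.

$9,199.70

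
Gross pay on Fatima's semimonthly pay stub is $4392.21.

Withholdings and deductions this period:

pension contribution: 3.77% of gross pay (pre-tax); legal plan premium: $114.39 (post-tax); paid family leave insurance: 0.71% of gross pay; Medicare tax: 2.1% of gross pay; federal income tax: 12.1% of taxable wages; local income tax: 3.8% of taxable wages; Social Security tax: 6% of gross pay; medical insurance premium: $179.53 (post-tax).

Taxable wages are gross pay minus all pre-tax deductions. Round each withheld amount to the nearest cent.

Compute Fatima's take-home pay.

Pension contribution: $4392.21 × 0.0377 = $165.59
Taxable wages = $4392.21 − $165.59 = $4226.62
Local income tax: $4226.62 × 0.038 = $160.61
Federal income tax: $4226.62 × 0.121 = $511.42
Medicare tax: $4392.21 × 0.021 = $92.24
Paid family leave insurance: $4392.21 × 0.0071 = $31.18
Social Security tax: $4392.21 × 0.06 = $263.53
Legal plan premium: $114.39
Medical insurance premium: $179.53
Total deductions = $165.59 + $160.61 + $511.42 + $92.24 + $31.18 + $263.53 + $114.39 + $179.53 = $1518.49
Net pay = $4392.21 − $1518.49 = $2873.72

$2873.72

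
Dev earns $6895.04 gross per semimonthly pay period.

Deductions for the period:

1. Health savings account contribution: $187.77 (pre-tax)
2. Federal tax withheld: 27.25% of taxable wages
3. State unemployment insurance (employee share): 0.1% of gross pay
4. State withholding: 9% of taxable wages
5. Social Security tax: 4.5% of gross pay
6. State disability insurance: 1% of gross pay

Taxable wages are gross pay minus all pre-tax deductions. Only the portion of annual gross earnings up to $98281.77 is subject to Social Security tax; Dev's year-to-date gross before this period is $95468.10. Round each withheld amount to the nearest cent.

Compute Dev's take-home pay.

$4073.42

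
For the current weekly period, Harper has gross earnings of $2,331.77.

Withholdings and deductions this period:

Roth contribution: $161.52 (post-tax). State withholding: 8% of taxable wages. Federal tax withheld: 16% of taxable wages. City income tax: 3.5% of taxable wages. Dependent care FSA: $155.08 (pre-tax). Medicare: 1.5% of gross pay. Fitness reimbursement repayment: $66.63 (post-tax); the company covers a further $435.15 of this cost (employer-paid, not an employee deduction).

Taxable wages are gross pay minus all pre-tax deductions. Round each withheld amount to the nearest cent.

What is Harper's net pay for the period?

Dependent care FSA: $155.08
Taxable wages = $2,331.77 − $155.08 = $2,176.69
City income tax: $2,176.69 × 0.035 = $76.18
State withholding: $2,176.69 × 0.08 = $174.14
Federal tax withheld: $2,176.69 × 0.16 = $348.27
Medicare: $2,331.77 × 0.015 = $34.98
Fitness reimbursement repayment: $66.63
Roth contribution: $161.52
(Employer's $435.15 toward fitness reimbursement repayment is not withheld from the employee.)
Total deductions = $155.08 + $76.18 + $174.14 + $348.27 + $34.98 + $66.63 + $161.52 = $1,016.80
Net pay = $2,331.77 − $1,016.80 = $1,314.97

$1,314.97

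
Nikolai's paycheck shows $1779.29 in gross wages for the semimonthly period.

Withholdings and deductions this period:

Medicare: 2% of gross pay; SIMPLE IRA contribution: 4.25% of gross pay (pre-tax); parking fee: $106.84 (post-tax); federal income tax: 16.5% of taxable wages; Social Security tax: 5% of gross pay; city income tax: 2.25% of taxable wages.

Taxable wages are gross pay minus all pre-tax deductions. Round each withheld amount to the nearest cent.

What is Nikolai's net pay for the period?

$1152.84

SIMPLE IRA contribution: $1779.29 × 0.0425 = $75.62
Taxable wages = $1779.29 − $75.62 = $1703.67
City income tax: $1703.67 × 0.0225 = $38.33
Federal income tax: $1703.67 × 0.165 = $281.11
Social Security tax: $1779.29 × 0.05 = $88.96
Medicare: $1779.29 × 0.02 = $35.59
Parking fee: $106.84
Total deductions = $75.62 + $38.33 + $281.11 + $88.96 + $35.59 + $106.84 = $626.45
Net pay = $1779.29 − $626.45 = $1152.84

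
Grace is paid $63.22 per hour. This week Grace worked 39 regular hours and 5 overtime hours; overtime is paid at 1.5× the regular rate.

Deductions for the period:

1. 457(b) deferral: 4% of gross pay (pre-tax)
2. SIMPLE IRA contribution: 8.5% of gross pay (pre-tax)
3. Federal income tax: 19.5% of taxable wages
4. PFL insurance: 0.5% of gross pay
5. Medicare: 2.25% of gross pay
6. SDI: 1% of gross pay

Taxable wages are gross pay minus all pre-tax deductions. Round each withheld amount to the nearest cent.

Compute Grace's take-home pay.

Regular pay: 39 × $63.22 = $2,465.58
Overtime pay: 5 × $63.22 × 1.5 = $474.15
Gross pay = $2,465.58 + $474.15 = $2,939.73
457(b) deferral: $2,939.73 × 0.04 = $117.59
SIMPLE IRA contribution: $2,939.73 × 0.085 = $249.88
Pre-tax total = $117.59 + $249.88 = $367.47
Taxable wages = $2,939.73 − $367.47 = $2,572.26
Federal income tax: $2,572.26 × 0.195 = $501.59
SDI: $2,939.73 × 0.01 = $29.40
Medicare: $2,939.73 × 0.0225 = $66.14
PFL insurance: $2,939.73 × 0.005 = $14.70
Total deductions = $117.59 + $249.88 + $501.59 + $29.40 + $66.14 + $14.70 = $979.30
Net pay = $2,939.73 − $979.30 = $1,960.43

$1,960.43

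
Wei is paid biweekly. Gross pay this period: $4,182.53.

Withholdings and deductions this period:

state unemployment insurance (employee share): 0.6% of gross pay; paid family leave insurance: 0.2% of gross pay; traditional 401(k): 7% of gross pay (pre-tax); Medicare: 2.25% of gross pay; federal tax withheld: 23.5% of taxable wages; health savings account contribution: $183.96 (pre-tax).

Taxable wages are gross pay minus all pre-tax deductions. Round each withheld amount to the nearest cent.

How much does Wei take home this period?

Health savings account contribution: $183.96
Traditional 401(k): $4,182.53 × 0.07 = $292.78
Pre-tax total = $183.96 + $292.78 = $476.74
Taxable wages = $4,182.53 − $476.74 = $3,705.79
Federal tax withheld: $3,705.79 × 0.235 = $870.86
Medicare: $4,182.53 × 0.0225 = $94.11
Paid family leave insurance: $4,182.53 × 0.002 = $8.37
State unemployment insurance (employee share): $4,182.53 × 0.006 = $25.10
Total deductions = $183.96 + $292.78 + $870.86 + $94.11 + $8.37 + $25.10 = $1,475.18
Net pay = $4,182.53 − $1,475.18 = $2,707.35

$2,707.35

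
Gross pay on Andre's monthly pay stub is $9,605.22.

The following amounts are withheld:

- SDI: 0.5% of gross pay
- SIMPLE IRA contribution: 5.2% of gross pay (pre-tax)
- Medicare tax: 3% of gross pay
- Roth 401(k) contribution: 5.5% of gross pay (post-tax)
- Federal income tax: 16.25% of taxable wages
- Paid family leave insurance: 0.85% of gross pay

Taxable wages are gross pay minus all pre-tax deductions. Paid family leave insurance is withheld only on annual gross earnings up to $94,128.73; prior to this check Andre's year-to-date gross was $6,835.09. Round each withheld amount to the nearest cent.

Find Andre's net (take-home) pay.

$6,679.95

SIMPLE IRA contribution: $9,605.22 × 0.052 = $499.47
Taxable wages = $9,605.22 − $499.47 = $9,105.75
Federal income tax: $9,105.75 × 0.1625 = $1,479.68
SDI: $9,605.22 × 0.005 = $48.03
Paid family leave insurance: cap not yet reached, full $9,605.22 is subject → $9,605.22 × 0.0085 = $81.64
Medicare tax: $9,605.22 × 0.03 = $288.16
Roth 401(k) contribution: $9,605.22 × 0.055 = $528.29
Total deductions = $499.47 + $1,479.68 + $48.03 + $81.64 + $288.16 + $528.29 = $2,925.27
Net pay = $9,605.22 − $2,925.27 = $6,679.95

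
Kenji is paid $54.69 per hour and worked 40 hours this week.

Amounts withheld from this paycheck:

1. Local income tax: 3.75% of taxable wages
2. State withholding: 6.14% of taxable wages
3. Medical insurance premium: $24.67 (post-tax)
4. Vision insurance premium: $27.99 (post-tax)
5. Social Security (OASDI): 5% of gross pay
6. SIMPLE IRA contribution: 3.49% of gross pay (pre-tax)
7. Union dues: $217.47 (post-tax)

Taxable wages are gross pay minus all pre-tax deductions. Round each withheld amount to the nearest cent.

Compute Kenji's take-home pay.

$1522.94

Gross pay: 40 × $54.69 = $2187.60
SIMPLE IRA contribution: $2187.60 × 0.0349 = $76.35
Taxable wages = $2187.60 − $76.35 = $2111.25
State withholding: $2111.25 × 0.0614 = $129.63
Local income tax: $2111.25 × 0.0375 = $79.17
Social Security (OASDI): $2187.60 × 0.05 = $109.38
Vision insurance premium: $27.99
Union dues: $217.47
Medical insurance premium: $24.67
Total deductions = $76.35 + $129.63 + $79.17 + $109.38 + $27.99 + $217.47 + $24.67 = $664.66
Net pay = $2187.60 − $664.66 = $1522.94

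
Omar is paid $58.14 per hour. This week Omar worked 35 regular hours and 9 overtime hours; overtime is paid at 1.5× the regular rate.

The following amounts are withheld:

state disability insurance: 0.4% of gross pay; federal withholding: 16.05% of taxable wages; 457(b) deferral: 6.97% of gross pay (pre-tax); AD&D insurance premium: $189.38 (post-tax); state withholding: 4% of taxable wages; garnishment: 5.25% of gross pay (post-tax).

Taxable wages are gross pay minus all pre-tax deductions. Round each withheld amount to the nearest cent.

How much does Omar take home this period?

$1,748.59

Regular pay: 35 × $58.14 = $2,034.90
Overtime pay: 9 × $58.14 × 1.5 = $784.89
Gross pay = $2,034.90 + $784.89 = $2,819.79
457(b) deferral: $2,819.79 × 0.0697 = $196.54
Taxable wages = $2,819.79 − $196.54 = $2,623.25
Federal withholding: $2,623.25 × 0.1605 = $421.03
State withholding: $2,623.25 × 0.04 = $104.93
State disability insurance: $2,819.79 × 0.004 = $11.28
AD&D insurance premium: $189.38
Garnishment: $2,819.79 × 0.0525 = $148.04
Total deductions = $196.54 + $421.03 + $104.93 + $11.28 + $189.38 + $148.04 = $1,071.20
Net pay = $2,819.79 − $1,071.20 = $1,748.59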